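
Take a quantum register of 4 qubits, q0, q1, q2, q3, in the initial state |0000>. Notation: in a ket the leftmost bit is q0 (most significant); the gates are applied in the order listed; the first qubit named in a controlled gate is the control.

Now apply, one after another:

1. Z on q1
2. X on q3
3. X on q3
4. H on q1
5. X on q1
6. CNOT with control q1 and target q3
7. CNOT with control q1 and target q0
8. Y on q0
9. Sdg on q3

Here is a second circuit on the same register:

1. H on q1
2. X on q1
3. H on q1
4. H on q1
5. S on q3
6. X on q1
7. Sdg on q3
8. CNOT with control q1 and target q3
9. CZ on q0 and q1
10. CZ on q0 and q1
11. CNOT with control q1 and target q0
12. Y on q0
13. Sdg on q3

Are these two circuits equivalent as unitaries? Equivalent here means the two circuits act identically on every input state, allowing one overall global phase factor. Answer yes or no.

Yes, they are equivalent — the unitaries differ by at most a global phase.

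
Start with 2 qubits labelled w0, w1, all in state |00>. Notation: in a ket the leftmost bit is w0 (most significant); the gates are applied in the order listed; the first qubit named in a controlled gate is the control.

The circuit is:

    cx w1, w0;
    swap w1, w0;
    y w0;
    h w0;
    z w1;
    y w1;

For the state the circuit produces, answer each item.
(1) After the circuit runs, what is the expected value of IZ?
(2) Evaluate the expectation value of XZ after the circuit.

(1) In the final state, IZ has expectation -1.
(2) In the final state, XZ has expectation 1.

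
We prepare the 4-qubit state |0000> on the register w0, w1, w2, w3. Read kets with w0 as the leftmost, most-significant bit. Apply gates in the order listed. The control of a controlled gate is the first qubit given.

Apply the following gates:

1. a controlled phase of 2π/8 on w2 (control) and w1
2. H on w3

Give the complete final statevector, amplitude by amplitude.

After the circuit, the state carries amplitude sqrt(2)/2 on |0000>, sqrt(2)/2 on |0001>, and 0 on every other basis state.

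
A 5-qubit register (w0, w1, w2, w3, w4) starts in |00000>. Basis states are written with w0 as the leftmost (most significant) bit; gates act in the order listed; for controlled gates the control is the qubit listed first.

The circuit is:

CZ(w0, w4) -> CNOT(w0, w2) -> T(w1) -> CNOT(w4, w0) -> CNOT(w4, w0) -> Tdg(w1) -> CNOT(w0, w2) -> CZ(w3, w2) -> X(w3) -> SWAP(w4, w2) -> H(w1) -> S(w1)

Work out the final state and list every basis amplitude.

The final amplitudes are sqrt(2)/2 on |00010>, sqrt(2)*I/2 on |01010>, and 0 on every other basis state. Key observation: gates 2-7 undo each other exactly, leaving only the rest of the circuit to track.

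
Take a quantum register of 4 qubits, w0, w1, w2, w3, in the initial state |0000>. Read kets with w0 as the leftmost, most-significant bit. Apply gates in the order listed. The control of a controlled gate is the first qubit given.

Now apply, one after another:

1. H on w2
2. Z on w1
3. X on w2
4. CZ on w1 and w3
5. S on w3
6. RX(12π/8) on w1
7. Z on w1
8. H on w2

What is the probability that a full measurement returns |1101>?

A full measurement returns |1101> with probability 0.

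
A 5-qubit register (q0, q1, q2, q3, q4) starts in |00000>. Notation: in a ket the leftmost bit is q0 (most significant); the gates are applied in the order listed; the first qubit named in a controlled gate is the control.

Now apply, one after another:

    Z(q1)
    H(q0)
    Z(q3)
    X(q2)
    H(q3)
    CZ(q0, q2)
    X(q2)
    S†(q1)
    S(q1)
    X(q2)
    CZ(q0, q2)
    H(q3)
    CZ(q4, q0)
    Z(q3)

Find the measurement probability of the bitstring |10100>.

The probability of measuring |10100> is 1/2. Key observation: the block from step 5 through step 12 cancels to the identity and can be dropped.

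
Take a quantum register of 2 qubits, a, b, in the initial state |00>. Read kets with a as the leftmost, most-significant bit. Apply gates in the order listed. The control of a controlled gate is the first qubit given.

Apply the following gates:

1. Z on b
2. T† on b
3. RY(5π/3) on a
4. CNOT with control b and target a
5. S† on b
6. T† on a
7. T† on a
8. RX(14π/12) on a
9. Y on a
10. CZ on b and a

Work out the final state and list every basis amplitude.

The final amplitudes are sqrt(2)/4 + sqrt(6)/4 on |00>, 0 on |01>, I*(-sqrt(6) + sqrt(2))/4 on |10>, 0 on |11>.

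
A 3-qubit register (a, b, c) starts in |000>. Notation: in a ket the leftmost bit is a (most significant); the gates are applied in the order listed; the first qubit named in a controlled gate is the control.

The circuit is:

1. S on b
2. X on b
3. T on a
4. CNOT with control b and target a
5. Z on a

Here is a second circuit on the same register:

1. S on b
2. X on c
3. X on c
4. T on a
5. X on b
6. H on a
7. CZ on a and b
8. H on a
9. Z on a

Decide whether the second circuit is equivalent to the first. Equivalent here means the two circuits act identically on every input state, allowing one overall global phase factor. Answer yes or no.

Yes: on every input state the two circuits agree up to one overall phase factor.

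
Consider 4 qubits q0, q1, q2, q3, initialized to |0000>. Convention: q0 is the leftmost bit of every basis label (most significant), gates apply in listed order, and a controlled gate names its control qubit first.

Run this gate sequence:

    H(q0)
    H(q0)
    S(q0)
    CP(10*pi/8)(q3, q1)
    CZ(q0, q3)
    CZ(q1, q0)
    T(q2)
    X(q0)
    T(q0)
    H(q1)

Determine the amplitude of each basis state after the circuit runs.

The final amplitudes are sqrt(2)*exp(I*pi/4)/2 on |1000>, sqrt(2)*exp(I*pi/4)/2 on |1100>, and 0 on every other basis state. Key observation: the block from step 1 through step 2 cancels to the identity and can be dropped.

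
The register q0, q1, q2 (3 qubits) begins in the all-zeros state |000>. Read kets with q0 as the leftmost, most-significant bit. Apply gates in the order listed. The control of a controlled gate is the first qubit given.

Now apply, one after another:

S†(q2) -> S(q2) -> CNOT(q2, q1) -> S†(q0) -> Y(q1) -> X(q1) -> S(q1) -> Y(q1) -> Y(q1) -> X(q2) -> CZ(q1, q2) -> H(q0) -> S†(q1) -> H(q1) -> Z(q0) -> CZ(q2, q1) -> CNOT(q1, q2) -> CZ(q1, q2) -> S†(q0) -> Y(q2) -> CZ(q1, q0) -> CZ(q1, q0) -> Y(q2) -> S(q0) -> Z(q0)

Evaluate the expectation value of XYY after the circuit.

The observable XYY averages to -1. Key observation: steps 19-24 multiply out to the identity, so the circuit reduces to the remaining gates.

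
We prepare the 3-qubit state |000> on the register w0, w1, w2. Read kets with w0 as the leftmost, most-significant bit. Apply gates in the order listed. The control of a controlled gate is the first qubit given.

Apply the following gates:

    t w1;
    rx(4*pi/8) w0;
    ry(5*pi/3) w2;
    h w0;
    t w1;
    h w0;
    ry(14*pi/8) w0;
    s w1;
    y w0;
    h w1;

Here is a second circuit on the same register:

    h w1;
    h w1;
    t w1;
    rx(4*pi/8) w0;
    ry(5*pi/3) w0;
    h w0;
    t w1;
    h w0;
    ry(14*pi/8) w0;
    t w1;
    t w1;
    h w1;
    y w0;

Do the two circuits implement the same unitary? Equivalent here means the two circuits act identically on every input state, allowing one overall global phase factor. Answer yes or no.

No, they are not equivalent — no single phase factor reconciles the two unitaries.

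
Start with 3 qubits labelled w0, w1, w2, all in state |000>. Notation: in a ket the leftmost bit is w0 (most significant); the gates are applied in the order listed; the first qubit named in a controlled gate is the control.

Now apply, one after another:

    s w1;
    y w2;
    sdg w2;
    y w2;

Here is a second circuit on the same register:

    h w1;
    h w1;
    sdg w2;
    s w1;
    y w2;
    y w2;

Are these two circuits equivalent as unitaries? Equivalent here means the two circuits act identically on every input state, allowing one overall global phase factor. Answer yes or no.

No — the two circuits implement different unitaries, even allowing a global phase.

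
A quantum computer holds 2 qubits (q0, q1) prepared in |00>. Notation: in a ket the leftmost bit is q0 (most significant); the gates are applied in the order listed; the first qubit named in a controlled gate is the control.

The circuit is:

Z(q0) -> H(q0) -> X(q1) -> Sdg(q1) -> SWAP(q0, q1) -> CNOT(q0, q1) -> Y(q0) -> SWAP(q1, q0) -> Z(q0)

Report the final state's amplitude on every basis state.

The final amplitudes are -sqrt(2)/2 on |00>, 0 on |01>, sqrt(2)/2 on |10>, 0 on |11>.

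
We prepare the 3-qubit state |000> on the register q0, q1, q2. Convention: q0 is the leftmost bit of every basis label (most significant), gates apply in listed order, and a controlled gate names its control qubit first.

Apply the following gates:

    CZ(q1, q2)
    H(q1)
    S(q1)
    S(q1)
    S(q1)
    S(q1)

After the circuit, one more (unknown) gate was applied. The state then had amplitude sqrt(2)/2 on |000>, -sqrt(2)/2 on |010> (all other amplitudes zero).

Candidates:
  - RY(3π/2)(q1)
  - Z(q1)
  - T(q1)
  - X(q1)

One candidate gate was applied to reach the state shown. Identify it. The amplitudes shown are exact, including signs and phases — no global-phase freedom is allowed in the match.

The unique candidate consistent with the amplitudes is Z(q1). Key observation: the block from step 3 through step 6 cancels to the identity and can be dropped.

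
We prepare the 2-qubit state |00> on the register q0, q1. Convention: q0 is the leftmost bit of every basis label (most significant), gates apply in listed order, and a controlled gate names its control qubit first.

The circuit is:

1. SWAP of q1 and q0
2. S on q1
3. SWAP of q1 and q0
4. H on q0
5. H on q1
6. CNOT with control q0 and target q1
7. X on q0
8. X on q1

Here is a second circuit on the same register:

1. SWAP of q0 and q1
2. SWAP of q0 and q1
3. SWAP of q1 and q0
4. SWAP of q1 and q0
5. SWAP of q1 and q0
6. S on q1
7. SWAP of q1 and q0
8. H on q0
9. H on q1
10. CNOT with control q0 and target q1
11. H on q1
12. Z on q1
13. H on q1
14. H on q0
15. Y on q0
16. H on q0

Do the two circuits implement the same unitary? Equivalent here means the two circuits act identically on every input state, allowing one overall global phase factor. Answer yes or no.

No: there is an input state on which the two circuits produce genuinely different outputs (not merely differing by a phase).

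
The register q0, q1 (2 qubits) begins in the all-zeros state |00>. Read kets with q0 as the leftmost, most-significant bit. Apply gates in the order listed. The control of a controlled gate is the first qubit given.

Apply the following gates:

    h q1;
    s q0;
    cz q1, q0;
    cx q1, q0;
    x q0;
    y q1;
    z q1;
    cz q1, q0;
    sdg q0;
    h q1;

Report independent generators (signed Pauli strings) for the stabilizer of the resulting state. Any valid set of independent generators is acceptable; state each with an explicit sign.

The final state is stabilized by the group generated by +YZ, +ZX; other independent generating sets are equally valid.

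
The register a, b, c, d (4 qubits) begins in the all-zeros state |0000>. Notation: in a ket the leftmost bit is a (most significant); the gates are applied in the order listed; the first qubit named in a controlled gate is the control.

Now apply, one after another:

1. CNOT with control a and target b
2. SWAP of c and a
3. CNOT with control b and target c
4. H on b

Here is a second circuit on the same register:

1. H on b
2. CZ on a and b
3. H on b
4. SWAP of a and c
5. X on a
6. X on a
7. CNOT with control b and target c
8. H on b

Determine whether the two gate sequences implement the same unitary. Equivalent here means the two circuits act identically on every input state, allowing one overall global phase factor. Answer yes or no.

Yes — the two circuits implement the same unitary up to a global phase.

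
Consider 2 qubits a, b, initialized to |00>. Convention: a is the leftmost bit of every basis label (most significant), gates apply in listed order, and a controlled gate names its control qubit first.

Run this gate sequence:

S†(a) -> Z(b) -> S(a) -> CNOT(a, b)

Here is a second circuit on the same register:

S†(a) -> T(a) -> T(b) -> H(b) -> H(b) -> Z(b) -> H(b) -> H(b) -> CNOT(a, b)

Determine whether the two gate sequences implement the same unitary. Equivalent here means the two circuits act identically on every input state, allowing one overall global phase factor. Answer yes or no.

No, they are not equivalent — no single phase factor reconciles the two unitaries.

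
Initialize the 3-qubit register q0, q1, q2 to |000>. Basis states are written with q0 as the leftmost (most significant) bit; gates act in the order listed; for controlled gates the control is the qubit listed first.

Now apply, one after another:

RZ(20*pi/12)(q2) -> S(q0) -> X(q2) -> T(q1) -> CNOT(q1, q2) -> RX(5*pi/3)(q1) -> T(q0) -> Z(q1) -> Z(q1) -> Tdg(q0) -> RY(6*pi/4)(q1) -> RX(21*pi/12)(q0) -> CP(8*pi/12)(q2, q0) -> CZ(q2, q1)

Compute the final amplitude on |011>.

The amplitude on |011> is sqrt(2*sqrt(2) + 4)/4. Key observation: steps 7-10 multiply out to the identity, so the circuit reduces to the remaining gates.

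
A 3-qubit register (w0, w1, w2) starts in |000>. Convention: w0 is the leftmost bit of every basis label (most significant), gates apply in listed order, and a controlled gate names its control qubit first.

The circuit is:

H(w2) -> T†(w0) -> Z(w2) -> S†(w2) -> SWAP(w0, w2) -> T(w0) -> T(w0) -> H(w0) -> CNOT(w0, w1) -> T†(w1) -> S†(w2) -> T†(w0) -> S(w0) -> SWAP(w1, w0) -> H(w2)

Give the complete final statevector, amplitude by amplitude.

The resulting statevector has amplitude sqrt(2)/2 on |110>, sqrt(2)/2 on |111>, and 0 on every other basis state.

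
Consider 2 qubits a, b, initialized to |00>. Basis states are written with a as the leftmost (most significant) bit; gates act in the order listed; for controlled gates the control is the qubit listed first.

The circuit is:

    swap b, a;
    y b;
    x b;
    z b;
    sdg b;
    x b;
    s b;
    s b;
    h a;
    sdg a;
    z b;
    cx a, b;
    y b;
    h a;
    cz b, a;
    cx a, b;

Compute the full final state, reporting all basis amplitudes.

The final amplitudes are 1/2 on |00>, I/2 on |01>, I/2 on |10>, 1/2 on |11>.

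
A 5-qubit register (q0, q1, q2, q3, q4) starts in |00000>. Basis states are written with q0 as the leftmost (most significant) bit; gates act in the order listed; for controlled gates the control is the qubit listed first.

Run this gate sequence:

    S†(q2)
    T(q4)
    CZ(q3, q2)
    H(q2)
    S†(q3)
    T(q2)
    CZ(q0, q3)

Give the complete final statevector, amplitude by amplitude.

The resulting statevector has amplitude sqrt(2)/2 on |00000>, sqrt(2)*exp(I*pi/4)/2 on |00100>, and 0 on every other basis state.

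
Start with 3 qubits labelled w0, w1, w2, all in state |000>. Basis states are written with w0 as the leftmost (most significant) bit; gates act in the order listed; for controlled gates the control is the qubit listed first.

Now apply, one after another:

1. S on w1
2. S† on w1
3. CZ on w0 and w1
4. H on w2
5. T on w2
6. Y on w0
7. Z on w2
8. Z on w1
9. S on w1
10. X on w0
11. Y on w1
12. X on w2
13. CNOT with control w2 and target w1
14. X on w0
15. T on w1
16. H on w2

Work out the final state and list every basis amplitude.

After the circuit, the state carries amplitude 0 on |000>, 0 on |001>, 0 on |010>, 0 on |011>, -1/2 on |100>, 1/2 on |101>, I/2 on |110>, I/2 on |111>. Key observation: the block from step 1 through step 2 cancels to the identity and can be dropped.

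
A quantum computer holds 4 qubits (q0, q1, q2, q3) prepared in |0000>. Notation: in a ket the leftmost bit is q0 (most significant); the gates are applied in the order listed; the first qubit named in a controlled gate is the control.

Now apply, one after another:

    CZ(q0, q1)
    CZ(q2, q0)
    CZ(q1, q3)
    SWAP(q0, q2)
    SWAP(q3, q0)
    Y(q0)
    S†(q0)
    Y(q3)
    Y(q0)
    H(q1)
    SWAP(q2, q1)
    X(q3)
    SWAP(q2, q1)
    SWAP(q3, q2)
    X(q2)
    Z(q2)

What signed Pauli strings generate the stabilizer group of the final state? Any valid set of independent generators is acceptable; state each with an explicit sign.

One valid set of independent stabilizer generators is +IXII, +ZIII, -IIZI, +IIIZ (any independent generating set of the same group is equally correct).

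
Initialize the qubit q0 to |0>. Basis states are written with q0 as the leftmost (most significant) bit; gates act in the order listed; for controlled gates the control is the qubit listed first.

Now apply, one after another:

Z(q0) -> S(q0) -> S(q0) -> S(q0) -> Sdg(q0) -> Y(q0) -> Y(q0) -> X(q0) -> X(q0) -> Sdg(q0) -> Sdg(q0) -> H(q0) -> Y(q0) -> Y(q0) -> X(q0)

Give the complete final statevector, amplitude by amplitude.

The resulting statevector has amplitude sqrt(2)/2 on |0>, sqrt(2)/2 on |1>.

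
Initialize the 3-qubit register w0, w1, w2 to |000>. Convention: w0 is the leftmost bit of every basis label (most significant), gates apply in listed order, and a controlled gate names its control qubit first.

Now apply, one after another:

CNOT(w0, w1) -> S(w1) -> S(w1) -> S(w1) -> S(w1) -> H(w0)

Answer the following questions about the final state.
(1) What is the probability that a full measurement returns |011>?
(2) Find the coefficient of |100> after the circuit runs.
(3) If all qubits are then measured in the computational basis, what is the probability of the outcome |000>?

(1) Outcome |011> occurs with probability 0. Key observation: steps 2-5 multiply out to the identity, so the circuit reduces to the remaining gates.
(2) The amplitude on |100> is sqrt(2)/2.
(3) The probability of measuring |000> is 1/2.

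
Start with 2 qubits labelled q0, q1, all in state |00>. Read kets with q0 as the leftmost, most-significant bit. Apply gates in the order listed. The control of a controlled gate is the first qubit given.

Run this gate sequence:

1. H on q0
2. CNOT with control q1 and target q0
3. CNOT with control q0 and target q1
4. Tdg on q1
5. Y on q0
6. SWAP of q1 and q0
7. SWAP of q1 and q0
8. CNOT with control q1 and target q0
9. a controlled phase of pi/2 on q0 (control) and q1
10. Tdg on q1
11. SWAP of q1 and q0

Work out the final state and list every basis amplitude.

The final amplitudes are 0 on |00>, sqrt(2)*I/2 on |01>, 0 on |10>, -sqrt(2)*I/2 on |11>.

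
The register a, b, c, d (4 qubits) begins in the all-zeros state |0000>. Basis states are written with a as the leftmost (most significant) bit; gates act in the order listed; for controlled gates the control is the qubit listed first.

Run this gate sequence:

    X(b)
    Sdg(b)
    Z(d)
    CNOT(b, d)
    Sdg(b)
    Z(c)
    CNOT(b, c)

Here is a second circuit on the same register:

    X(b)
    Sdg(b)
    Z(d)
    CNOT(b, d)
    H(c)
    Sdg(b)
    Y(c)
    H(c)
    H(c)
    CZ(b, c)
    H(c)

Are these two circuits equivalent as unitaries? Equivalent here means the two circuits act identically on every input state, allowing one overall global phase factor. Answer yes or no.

No, they are not equivalent — no single phase factor reconciles the two unitaries.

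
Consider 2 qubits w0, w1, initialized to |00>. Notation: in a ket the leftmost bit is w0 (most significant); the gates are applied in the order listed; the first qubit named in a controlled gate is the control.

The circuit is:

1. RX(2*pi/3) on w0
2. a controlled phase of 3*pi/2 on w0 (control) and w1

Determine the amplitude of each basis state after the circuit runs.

The resulting statevector has amplitude 1/2 on |00>, 0 on |01>, -sqrt(3)*I/2 on |10>, 0 on |11>.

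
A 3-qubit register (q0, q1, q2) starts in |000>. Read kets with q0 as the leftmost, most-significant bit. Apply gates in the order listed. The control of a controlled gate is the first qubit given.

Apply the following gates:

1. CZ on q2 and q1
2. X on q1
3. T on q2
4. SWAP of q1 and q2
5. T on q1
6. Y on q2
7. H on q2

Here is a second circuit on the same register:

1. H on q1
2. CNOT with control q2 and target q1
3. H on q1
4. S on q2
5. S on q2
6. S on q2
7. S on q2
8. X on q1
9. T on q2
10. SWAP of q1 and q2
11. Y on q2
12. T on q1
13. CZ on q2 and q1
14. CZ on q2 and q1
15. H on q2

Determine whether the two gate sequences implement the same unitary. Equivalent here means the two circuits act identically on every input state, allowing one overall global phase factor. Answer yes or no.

Yes — the two circuits implement the same unitary up to a global phase.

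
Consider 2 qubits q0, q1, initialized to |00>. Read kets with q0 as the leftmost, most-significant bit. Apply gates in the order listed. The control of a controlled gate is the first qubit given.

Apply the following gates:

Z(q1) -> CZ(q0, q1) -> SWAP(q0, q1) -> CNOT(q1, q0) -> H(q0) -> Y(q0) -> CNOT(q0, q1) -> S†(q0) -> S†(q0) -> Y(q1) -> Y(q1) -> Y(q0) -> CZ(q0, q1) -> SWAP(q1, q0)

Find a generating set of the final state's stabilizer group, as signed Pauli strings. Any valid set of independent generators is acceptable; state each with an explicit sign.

The final state is stabilized by the group generated by -XX, -ZZ; other independent generating sets are equally valid.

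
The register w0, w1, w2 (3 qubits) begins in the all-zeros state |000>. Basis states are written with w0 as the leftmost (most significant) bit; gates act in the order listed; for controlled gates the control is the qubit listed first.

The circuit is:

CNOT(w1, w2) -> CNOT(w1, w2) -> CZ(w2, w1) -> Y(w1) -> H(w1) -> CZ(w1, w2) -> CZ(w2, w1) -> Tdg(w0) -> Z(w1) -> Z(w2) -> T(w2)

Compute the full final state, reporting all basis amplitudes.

After the circuit, the state carries amplitude sqrt(2)*I/2 on |000>, sqrt(2)*I/2 on |010>, and 0 on every other basis state.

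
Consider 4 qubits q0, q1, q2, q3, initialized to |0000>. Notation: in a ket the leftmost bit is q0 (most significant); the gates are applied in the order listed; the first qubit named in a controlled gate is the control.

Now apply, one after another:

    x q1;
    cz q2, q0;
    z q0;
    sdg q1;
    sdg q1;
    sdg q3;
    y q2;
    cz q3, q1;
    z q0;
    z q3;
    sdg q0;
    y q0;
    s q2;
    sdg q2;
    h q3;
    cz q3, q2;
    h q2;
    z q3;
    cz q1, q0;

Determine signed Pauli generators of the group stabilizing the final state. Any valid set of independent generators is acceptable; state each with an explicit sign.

The final state is stabilized by the group generated by -IIXI, +IIIX, -ZIII, -IZII; other independent generating sets are equally valid.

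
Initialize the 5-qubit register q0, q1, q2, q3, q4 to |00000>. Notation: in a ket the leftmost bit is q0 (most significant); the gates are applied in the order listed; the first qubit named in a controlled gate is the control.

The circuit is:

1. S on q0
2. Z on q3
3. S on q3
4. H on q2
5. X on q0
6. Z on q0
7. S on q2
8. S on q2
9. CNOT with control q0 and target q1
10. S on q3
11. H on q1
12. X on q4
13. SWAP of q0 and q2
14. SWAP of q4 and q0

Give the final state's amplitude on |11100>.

|11100> carries amplitude 1/2 in the final state.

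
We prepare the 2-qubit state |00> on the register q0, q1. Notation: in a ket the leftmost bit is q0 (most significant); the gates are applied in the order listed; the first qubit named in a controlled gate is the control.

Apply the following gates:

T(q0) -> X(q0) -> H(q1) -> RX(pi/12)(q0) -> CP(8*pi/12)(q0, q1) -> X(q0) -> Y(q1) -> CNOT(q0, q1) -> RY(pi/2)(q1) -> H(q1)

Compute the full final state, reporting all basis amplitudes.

The resulting statevector has amplitude (sqrt(4 - 2*sqrt(2))/8 + sqrt(6*sqrt(2) + 12)/8)*exp(I*pi/6) on |00>, -I*sqrt(6*sqrt(2) + 12)/8 - I*sqrt(4 - 2*sqrt(2))/8 on |01>, -sqrt(12 - 6*sqrt(2))/8 + sqrt(2*sqrt(2) + 4)/8 on |10>, -sqrt(12 - 6*sqrt(2))/8 + sqrt(2*sqrt(2) + 4)/8 on |11>.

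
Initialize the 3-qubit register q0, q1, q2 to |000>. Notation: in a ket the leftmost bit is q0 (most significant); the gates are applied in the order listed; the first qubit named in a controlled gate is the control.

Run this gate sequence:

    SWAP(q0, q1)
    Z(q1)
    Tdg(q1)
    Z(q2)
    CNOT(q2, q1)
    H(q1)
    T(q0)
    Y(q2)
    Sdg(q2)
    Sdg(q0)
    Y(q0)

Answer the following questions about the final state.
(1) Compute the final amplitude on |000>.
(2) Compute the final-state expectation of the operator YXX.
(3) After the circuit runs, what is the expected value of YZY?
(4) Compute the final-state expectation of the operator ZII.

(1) |000> carries amplitude 0 in the final state.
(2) The observable YXX averages to 0.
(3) In the final state, YZY has expectation 0.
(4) The expectation value of ZII is -1.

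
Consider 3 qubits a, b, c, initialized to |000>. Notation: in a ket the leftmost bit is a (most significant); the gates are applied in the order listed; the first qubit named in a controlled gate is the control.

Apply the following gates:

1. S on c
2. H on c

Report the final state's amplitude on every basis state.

The resulting statevector has amplitude sqrt(2)/2 on |000>, sqrt(2)/2 on |001>, and 0 on every other basis state.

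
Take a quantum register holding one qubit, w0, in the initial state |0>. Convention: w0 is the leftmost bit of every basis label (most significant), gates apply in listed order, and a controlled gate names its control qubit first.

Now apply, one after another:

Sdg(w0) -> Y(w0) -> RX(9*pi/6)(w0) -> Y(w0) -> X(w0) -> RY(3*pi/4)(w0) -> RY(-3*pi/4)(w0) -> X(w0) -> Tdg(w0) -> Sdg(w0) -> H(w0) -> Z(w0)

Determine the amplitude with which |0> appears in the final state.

|0> carries amplitude -1/2 - exp(3*I*pi/4)/2 in the final state. Key observation: the block from step 5 through step 8 cancels to the identity and can be dropped.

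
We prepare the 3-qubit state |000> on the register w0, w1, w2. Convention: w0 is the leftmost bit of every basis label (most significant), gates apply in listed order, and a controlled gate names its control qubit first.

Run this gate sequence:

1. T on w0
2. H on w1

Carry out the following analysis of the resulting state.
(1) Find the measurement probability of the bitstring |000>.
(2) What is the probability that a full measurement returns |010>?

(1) Outcome |000> occurs with probability 1/2.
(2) Outcome |010> occurs with probability 1/2.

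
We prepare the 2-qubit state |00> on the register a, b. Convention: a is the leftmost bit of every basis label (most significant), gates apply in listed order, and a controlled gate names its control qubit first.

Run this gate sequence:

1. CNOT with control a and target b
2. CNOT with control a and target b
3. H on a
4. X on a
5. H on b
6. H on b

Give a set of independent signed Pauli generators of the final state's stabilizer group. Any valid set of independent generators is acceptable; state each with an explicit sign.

The stabilizer group can be generated by +XI, +IZ, among other valid generating sets.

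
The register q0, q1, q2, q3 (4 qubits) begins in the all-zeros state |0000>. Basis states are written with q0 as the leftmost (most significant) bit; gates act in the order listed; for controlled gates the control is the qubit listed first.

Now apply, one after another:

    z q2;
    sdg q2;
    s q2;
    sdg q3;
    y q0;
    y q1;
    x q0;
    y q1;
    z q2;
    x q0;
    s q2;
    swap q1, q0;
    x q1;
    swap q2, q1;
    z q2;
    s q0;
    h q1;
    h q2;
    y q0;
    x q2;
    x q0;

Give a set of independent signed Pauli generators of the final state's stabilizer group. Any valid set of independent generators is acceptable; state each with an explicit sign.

The final state is stabilized by the group generated by +IXII, +IIXI, +ZIII, +IIIZ; other independent generating sets are equally valid.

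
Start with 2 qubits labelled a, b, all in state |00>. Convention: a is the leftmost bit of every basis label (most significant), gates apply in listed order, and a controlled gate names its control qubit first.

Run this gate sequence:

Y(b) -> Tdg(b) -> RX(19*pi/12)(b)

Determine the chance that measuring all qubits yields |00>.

A full measurement returns |00> with probability -sqrt(6)/8 + sqrt(2)/8 + 1/2.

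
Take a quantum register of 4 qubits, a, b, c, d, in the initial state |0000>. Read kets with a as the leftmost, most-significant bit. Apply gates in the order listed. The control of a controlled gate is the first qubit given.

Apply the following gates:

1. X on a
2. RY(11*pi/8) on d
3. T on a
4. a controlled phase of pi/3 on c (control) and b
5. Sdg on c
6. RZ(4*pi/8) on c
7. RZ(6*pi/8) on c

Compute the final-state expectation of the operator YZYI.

In the final state, YZYI has expectation 0.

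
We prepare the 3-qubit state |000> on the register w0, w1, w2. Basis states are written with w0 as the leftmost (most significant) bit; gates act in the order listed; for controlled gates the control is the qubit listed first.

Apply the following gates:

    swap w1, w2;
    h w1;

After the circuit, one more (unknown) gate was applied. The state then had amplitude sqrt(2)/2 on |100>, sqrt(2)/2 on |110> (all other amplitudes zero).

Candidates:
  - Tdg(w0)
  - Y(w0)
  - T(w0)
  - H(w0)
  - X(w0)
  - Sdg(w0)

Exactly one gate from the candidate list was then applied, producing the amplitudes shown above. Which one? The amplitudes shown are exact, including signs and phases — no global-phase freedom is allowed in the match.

The applied gate was X(w0).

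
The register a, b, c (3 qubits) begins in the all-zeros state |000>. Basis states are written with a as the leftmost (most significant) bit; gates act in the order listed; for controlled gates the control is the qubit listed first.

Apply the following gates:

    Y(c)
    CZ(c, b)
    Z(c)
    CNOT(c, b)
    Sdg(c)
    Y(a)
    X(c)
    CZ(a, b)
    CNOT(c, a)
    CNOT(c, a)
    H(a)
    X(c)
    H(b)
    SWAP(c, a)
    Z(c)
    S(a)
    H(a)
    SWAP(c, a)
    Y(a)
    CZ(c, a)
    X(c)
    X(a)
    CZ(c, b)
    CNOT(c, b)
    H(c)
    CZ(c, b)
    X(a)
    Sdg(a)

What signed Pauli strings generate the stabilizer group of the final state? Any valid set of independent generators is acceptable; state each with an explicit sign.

The final state is stabilized by the group generated by +XIY, -IYY, -ZZZ; other independent generating sets are equally valid. Key observation: gates 9-10 undo each other exactly, leaving only the rest of the circuit to track.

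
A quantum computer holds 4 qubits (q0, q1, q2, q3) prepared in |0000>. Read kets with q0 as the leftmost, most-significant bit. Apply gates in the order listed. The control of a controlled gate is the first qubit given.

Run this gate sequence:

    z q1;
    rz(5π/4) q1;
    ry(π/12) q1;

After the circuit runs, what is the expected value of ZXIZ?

The observable ZXIZ averages to -sqrt(2)/4 + sqrt(6)/4.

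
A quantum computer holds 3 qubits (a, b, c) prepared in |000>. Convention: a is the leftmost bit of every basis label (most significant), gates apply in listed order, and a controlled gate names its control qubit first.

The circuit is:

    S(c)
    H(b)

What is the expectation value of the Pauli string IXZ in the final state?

The observable IXZ averages to 1.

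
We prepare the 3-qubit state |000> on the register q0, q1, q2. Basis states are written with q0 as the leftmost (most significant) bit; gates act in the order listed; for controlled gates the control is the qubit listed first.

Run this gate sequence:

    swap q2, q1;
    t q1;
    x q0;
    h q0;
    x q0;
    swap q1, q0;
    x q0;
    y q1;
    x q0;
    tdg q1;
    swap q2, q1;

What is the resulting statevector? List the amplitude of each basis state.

The resulting statevector has amplitude -sqrt(2)*I/2 on |000>, -sqrt(2)*exp(I*pi/4)/2 on |001>, and 0 on every other basis state.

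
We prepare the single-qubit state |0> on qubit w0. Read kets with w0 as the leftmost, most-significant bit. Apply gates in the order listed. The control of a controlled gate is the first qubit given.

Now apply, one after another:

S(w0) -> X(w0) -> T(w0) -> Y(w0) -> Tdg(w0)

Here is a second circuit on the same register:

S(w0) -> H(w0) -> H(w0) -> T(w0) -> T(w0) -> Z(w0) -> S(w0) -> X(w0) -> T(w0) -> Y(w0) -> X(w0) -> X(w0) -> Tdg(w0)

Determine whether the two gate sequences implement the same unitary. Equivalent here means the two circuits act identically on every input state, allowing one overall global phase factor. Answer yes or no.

Yes: on every input state the two circuits agree up to one overall phase factor.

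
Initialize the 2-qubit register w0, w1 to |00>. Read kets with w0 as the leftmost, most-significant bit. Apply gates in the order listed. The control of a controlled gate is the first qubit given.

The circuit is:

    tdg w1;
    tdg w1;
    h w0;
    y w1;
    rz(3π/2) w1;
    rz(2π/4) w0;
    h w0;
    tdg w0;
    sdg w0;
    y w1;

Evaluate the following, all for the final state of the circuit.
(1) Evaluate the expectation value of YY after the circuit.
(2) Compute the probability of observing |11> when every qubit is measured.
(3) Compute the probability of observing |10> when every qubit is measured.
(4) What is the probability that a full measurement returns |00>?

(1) The observable YY averages to 0.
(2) A full measurement returns |11> with probability 0.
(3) The probability of measuring |10> is 1/2.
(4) The probability of measuring |00> is 1/2.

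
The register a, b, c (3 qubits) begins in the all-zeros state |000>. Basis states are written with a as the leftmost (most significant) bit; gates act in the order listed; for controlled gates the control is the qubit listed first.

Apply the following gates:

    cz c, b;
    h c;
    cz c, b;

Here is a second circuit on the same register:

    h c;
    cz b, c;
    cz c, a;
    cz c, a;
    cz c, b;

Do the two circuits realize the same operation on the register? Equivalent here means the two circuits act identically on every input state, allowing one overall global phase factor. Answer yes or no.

No — the two circuits implement different unitaries, even allowing a global phase.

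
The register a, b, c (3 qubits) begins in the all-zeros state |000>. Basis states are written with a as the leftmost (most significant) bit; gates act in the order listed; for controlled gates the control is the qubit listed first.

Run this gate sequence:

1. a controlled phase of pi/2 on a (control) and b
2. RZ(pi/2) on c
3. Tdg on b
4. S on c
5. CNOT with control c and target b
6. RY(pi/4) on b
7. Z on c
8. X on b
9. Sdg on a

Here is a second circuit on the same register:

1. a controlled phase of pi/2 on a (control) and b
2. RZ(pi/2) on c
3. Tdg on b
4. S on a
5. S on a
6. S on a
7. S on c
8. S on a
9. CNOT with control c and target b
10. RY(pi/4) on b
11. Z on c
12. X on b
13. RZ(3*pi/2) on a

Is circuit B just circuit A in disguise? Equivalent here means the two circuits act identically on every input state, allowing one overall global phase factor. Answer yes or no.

Yes: on every input state the two circuits agree up to one overall phase factor.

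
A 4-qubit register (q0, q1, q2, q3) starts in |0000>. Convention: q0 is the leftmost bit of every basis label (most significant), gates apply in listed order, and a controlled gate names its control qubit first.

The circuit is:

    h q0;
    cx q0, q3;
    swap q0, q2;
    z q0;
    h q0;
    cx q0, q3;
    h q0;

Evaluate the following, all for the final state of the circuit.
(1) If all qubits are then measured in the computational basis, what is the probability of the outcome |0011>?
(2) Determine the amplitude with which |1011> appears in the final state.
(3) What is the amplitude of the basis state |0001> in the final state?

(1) The probability of measuring |0011> is 1/8.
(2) |1011> carries amplitude sqrt(2)/4 in the final state.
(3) |0001> carries amplitude sqrt(2)/4 in the final state.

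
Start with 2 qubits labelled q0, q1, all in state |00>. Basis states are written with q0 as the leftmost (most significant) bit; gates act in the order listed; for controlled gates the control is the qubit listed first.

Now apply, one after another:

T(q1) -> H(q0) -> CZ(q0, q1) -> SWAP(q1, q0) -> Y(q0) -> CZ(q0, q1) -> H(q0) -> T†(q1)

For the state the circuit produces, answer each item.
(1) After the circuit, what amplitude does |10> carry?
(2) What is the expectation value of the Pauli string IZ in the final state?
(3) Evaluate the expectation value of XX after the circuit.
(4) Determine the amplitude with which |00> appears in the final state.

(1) |10> carries amplitude -I/2 in the final state.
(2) The expectation value of IZ is 0.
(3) The expectation value of XX is sqrt(2)/2.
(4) |00> carries amplitude I/2 in the final state.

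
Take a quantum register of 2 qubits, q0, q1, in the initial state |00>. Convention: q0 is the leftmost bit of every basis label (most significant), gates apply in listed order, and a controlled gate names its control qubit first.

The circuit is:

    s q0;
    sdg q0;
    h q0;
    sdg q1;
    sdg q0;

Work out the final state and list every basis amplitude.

After the circuit, the state carries amplitude sqrt(2)/2 on |00>, 0 on |01>, -sqrt(2)*I/2 on |10>, 0 on |11>. Key observation: the block from step 1 through step 2 cancels to the identity and can be dropped.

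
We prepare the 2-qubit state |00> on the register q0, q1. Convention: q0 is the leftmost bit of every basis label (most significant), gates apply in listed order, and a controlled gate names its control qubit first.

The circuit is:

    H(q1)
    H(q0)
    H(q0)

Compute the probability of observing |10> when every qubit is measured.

A full measurement returns |10> with probability 0.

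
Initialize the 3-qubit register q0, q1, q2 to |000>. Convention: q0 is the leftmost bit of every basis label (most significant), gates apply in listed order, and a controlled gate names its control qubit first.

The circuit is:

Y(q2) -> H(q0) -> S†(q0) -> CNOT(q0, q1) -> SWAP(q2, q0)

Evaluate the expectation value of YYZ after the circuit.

In the final state, YYZ has expectation 0.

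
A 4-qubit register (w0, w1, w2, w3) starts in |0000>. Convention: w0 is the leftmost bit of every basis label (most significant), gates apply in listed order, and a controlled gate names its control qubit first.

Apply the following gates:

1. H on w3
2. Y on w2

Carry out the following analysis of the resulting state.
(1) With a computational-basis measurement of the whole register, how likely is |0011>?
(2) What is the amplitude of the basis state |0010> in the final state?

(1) A full measurement returns |0011> with probability 1/2.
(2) The amplitude on |0010> is sqrt(2)*I/2.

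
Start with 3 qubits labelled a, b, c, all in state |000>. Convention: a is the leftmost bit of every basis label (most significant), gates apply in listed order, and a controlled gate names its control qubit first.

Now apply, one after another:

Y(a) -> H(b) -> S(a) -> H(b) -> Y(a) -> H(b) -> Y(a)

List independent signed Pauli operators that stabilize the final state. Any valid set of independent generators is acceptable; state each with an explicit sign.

The final state is stabilized by the group generated by +IXI, -ZII, +IIZ; other independent generating sets are equally valid.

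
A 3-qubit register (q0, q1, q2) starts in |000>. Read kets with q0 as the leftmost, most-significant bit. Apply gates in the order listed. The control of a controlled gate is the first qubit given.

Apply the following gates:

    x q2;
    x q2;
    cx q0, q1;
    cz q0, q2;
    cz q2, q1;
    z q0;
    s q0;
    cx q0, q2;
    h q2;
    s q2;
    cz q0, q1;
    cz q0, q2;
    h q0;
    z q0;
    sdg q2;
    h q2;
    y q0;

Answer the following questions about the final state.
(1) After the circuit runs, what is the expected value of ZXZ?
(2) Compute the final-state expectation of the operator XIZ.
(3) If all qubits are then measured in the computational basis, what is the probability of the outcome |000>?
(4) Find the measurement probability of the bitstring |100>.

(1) In the final state, ZXZ has expectation 0.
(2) The observable XIZ averages to 1.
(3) Outcome |000> occurs with probability 1/2.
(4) Outcome |100> occurs with probability 1/2.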